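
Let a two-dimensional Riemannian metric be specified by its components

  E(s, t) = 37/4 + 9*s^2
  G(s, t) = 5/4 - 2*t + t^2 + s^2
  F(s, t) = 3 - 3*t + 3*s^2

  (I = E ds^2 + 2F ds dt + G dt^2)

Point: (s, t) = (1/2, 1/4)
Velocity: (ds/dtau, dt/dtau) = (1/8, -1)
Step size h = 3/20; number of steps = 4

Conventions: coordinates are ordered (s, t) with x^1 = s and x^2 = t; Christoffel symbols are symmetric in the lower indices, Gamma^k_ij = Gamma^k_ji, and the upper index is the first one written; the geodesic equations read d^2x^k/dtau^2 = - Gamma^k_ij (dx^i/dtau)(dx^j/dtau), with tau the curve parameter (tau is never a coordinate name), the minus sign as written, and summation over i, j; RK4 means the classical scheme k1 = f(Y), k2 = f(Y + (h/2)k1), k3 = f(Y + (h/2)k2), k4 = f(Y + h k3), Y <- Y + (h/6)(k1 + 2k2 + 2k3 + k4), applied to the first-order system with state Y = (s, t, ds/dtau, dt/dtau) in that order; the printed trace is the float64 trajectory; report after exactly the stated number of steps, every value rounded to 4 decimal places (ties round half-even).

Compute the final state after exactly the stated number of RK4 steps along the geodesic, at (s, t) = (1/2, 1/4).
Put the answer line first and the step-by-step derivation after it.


Answer: s = 0.6305, t = -0.3602, ds/dtau = 0.2828, dt/dtau = -0.9750

f(Y) = (ds/dtau, dt/dtau, -Gamma^s_ij Y'^i Y'^j, -Gamma^t_ij Y'^i Y'^j) with the Gammas evaluated at the stage position; h = 0.150000; intermediate values shown to 6 dp
step 0: s = 0.5000, t = 0.2500, ds/dtau = 0.1250, dt/dtau = -1.0000
step 1:
  k1: at (s, t) = (0.500000, 0.250000), (ds/dtau, dt/dtau) = (0.125000, -1.000000); Gamma_sss = -1.310680, Gamma_sst = -0.466019, Gamma_stt = -0.456311, Gamma_tss = 6.524272, Gamma_tst = 1.786408, Gamma_ttt = 0.582524; k1 = (0.125000, -1.000000, 0.360285, -0.237864)
  k2: at (s, t) = (0.509375, 0.175000), (ds/dtau, dt/dtau) = (0.152021, -1.017840); Gamma_sss = -1.401062, Gamma_sst = -0.517416, Gamma_stt = -0.465969, Gamma_tss = 6.398224, Gamma_tst = 1.842495, Gamma_ttt = 0.580612; k2 = (0.152021, -1.017840, 0.354999, -0.179187)
  k3: at (s, t) = (0.511402, 0.173662), (ds/dtau, dt/dtau) = (0.151625, -1.013439); Gamma_sss = -1.407995, Gamma_sst = -0.520263, Gamma_stt = -0.466660, Gamma_tss = 6.416420, Gamma_tst = 1.849797, Gamma_ttt = 0.583285; k3 = (0.151625, -1.013439, 0.351767, -0.178093)
  k4: at (s, t) = (0.522744, 0.097984), (ds/dtau, dt/dtau) = (0.177765, -1.026714); Gamma_sss = -1.479815, Gamma_sst = -0.571918, Gamma_stt = -0.474506, Gamma_tss = 6.248845, Gamma_tst = 1.899352, Gamma_ttt = 0.576720; k4 = (0.177765, -1.026714, 0.338194, -0.112094)
  Y <- Y + (h/6)(k1 + 2k2 + 2k3 + k4): s = 0.5228, t = 0.0978, ds/dtau = 0.1778, dt/dtau = -1.0266
step 2:
  k1: at (s, t) = (0.522751, 0.097768), (ds/dtau, dt/dtau) = (0.177800, -1.026613); Gamma_sss = -1.479904, Gamma_sst = -0.572033, Gamma_stt = -0.474518, Gamma_tss = 6.247999, Gamma_tst = 1.899383, Gamma_ttt = 0.576655; k1 = (0.177800, -1.026613, 0.338066, -0.111878)
  k2: at (s, t) = (0.536086, 0.020772), (ds/dtau, dt/dtau) = (0.203155, -1.035004); Gamma_sss = -1.529150, Gamma_sst = -0.622606, Gamma_stt = -0.479870, Gamma_tss = 6.033019, Gamma_tst = 1.939412, Gamma_ttt = 0.564204; k2 = (0.203155, -1.035004, 0.315337, -0.037803)
  k3: at (s, t) = (0.537988, 0.020143), (ds/dtau, dt/dtau) = (0.201451, -1.029448); Gamma_sss = -1.535123, Gamma_sst = -0.625109, Gamma_stt = -0.480364, Gamma_tss = 6.050789, Gamma_tst = 1.946129, Gamma_ttt = 0.566371; k3 = (0.201451, -1.029448, 0.312097, -0.038587)
  k4: at (s, t) = (0.552969, -0.056649), (ds/dtau, dt/dtau) = (0.224615, -1.032401); Gamma_sss = -1.556758, Gamma_sst = -0.671681, Gamma_stt = -0.482260, Gamma_tss = 5.788919, Gamma_tst = 1.972341, Gamma_ttt = 0.546845; k4 = (0.224615, -1.032401, 0.281044, 0.039825)
  Y <- Y + (h/6)(k1 + 2k2 + 2k3 + k4): s = 0.5530, t = -0.0569, ds/dtau = 0.2246, dt/dtau = -1.0322
step 3:
  k1: at (s, t) = (0.553042, -0.056930), (ds/dtau, dt/dtau) = (0.224650, -1.032234); Gamma_sss = -1.556832, Gamma_sst = -0.671860, Gamma_stt = -0.482263, Gamma_tss = 5.788039, Gamma_tst = 1.972463, Gamma_ttt = 0.546778; k1 = (0.224650, -1.032234, 0.280828, 0.040090)
  k2: at (s, t) = (0.569891, -0.134347), (ds/dtau, dt/dtau) = (0.245712, -1.029227); Gamma_sss = -1.549057, Gamma_sst = -0.712977, Gamma_stt = -0.480143, Gamma_tss = 5.479470, Gamma_tst = 1.982710, Gamma_ttt = 0.519692; k2 = (0.245712, -1.029227, 0.241529, 0.121495)
  k3: at (s, t) = (0.571470, -0.134122), (ds/dtau, dt/dtau) = (0.242764, -1.023122); Gamma_sss = -1.554094, Gamma_sst = -0.714808, Gamma_stt = -0.480433, Gamma_tss = 5.496543, Gamma_tst = 1.988302, Gamma_ttt = 0.521354; k3 = (0.242764, -1.023122, 0.239412, 0.118021)
  k4: at (s, t) = (0.589457, -0.210398), (ds/dtau, dt/dtau) = (0.260561, -1.014531); Gamma_sss = -1.515881, Gamma_sst = -0.747419, Gamma_stt = -0.473827, Gamma_tss = 5.149674, Gamma_tst = 1.979407, Gamma_ttt = 0.486816; k4 = (0.260561, -1.014531, 0.195457, 0.195814)
  Y <- Y + (h/6)(k1 + 2k2 + 2k3 + k4): s = 0.5896, t = -0.2107, ds/dtau = 0.2606, dt/dtau = -1.0144
step 4:
  k1: at (s, t) = (0.589596, -0.210716), (ds/dtau, dt/dtau) = (0.260604, -1.014360); Gamma_sss = -1.515835, Gamma_sst = -0.747606, Gamma_stt = -0.473797, Gamma_tss = 5.148707, Gamma_tst = 1.979527, Gamma_ttt = 0.486704; k1 = (0.260604, -1.014360, 0.195196, 0.196107)
  k2: at (s, t) = (0.609141, -0.286793), (ds/dtau, dt/dtau) = (0.275244, -0.999652); Gamma_sss = -1.449565, Gamma_sst = -0.771130, Gamma_stt = -0.462665, Gamma_tss = 4.771560, Gamma_tst = 1.951955, Gamma_ttt = 0.445471; k2 = (0.275244, -0.999652, 0.147811, 0.267503)
  k3: at (s, t) = (0.610239, -0.285690), (ds/dtau, dt/dtau) = (0.271690, -0.994298); Gamma_sss = -1.454372, Gamma_sst = -0.772333, Gamma_stt = -0.462911, Gamma_tss = 4.788558, Gamma_tst = 1.956592, Gamma_ttt = 0.446930; k3 = (0.271690, -0.994298, 0.147725, 0.261793)
  k4: at (s, t) = (0.630350, -0.359861), (ds/dtau, dt/dtau) = (0.282763, -0.975091); Gamma_sss = -1.364691, Gamma_sst = -0.785335, Gamma_stt = -0.447797, Gamma_tss = 4.396530, Gamma_tst = 1.910757, Gamma_ttt = 0.400851; k4 = (0.282763, -0.975091, 0.101816, 0.321012)
  Y <- Y + (h/6)(k1 + 2k2 + 2k3 + k4): s = 0.6305, t = -0.3602, ds/dtau = 0.2828, dt/dtau = -0.9750


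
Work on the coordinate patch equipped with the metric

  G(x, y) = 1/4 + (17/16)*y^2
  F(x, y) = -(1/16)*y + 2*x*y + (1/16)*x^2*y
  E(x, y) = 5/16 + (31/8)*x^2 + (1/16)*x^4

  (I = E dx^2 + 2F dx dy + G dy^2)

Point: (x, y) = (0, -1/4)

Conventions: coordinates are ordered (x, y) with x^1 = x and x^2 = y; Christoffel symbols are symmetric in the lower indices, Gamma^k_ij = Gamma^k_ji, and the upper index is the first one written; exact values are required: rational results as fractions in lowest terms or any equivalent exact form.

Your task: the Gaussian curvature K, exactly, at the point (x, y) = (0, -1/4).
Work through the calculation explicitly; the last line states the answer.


E = 5/16, F = 1/64, G = 81/256, EG - F^2 = 101/1024 at the point
E_x = 0, E_y = 0, F_x = -1/2, F_y = -1/16, G_x = 0, G_y = -17/32
E_yy = 0, F_xy = 2, G_xx = 0
Compute both Brioschi determinants and normalise by (EG - F^2)^2.
M1 = [[-E_yy/2 + F_xy - G_xx/2, E_x/2, F_x - E_y/2], [F_y - G_x/2, E, F], [G_y/2, F, G]] = [[2, 0, -1/2], [-1/16, 5/16, 1/64], [-17/64, 1/64, 81/256]]; det M1 = 5/32
M2 = [[0, E_y/2, G_x/2], [E_y/2, E, F], [G_x/2, F, G]] = [[0, 0, 0], [0, 5/16, 1/64], [0, 1/64, 81/256]]; det M2 = 0
det M1 - det M2 = 5/32; K = 5/32 / (101/1024)^2 = 163840/10201

Answer: K = 163840/10201


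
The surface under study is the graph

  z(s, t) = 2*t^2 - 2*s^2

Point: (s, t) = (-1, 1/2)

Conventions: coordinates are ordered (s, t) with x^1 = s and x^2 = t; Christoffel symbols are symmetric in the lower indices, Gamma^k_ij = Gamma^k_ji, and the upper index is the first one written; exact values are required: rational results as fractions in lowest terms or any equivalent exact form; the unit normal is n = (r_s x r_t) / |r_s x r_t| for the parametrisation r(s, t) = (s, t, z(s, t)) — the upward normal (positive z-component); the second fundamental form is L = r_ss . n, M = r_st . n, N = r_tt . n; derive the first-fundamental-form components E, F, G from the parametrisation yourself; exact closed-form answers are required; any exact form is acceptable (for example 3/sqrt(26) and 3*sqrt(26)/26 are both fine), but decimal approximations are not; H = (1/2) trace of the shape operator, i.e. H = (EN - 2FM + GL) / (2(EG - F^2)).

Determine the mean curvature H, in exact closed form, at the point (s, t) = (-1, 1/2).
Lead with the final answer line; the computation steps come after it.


Answer: H = 8*sqrt(21)/147

z_s = 4, z_t = 2, z_ss = -4, z_st = 0, z_tt = 4
E = 17, F = 8, G = 5; answer radicand W^2 = 21
unnormalised second-form numerators: l = -4, m = 0, n = 4; L = l/sqrt(21), and similarly M = m/sqrt(W^2), N = n/sqrt(W^2)
H = (E*n - 2*F*m + G*l) / (2*(EG - F^2)*sqrt(W^2)); E*n - 2*F*m + G*l = 48, EG - F^2 = 21, so H = (8/7)/sqrt(21)


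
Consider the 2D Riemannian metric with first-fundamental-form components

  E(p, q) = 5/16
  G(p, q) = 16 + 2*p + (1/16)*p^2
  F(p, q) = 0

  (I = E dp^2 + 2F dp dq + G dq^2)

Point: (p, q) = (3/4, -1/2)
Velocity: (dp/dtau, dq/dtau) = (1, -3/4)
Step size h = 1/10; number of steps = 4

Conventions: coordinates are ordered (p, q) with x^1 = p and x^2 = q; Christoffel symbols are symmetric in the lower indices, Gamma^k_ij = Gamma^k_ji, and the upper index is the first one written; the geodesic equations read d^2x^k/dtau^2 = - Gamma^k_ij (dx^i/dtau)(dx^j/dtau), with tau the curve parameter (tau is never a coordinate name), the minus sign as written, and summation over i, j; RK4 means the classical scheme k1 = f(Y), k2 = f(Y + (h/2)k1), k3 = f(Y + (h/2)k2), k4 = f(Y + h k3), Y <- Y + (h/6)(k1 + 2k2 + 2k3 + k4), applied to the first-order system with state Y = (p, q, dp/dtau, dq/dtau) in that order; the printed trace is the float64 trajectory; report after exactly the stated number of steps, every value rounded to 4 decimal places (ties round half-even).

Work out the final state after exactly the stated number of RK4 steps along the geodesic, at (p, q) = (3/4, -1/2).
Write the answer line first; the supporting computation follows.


Answer: p = 1.2966, q = -0.7913, dp/dtau = 1.7215, dq/dtau = -0.7033

f(Y) = (dp/dtau, dq/dtau, -Gamma^p_ij Y'^i Y'^j, -Gamma^q_ij Y'^i Y'^j) with the Gammas evaluated at the stage position; h = 0.100000; intermediate values shown to 6 dp
step 0: p = 0.7500, q = -0.5000, dp/dtau = 1.0000, dq/dtau = -0.7500
step 1:
  k1: at (p, q) = (0.750000, -0.500000), (dp/dtau, dq/dtau) = (1.000000, -0.750000); Gamma_ppp = 0.000000, Gamma_ppq = 0.000000, Gamma_pqq = -3.350000, Gamma_qpp = 0.000000, Gamma_qpq = 0.059701, Gamma_qqq = 0.000000; k1 = (1.000000, -0.750000, 1.884375, 0.089552)
  k2: at (p, q) = (0.800000, -0.537500), (dp/dtau, dq/dtau) = (1.094219, -0.745522); Gamma_ppp = 0.000000, Gamma_ppq = 0.000000, Gamma_pqq = -3.360000, Gamma_qpp = 0.000000, Gamma_qpq = 0.059524, Gamma_qqq = 0.000000; k2 = (1.094219, -0.745522, 1.867500, 0.097115)
  k3: at (p, q) = (0.804711, -0.537276), (dp/dtau, dq/dtau) = (1.093375, -0.745144); Gamma_ppp = 0.000000, Gamma_ppq = 0.000000, Gamma_pqq = -3.360942, Gamma_qpp = 0.000000, Gamma_qpq = 0.059507, Gamma_qqq = 0.000000; k3 = (1.093375, -0.745144, 1.866129, 0.096964)
  k4: at (p, q) = (0.859338, -0.574514), (dp/dtau, dq/dtau) = (1.186613, -0.740304); Gamma_ppp = 0.000000, Gamma_ppq = 0.000000, Gamma_pqq = -3.371868, Gamma_qpp = 0.000000, Gamma_qpq = 0.059314, Gamma_qqq = 0.000000; k4 = (1.186613, -0.740304, 1.847950, 0.104210)
  Y <- Y + (h/6)(k1 + 2k2 + 2k3 + k4): p = 0.8594, q = -0.5745, dp/dtau = 1.1867, dq/dtau = -0.7403
step 2:
  k1: at (p, q) = (0.859363, -0.574527), (dp/dtau, dq/dtau) = (1.186660, -0.740301); Gamma_ppp = 0.000000, Gamma_ppq = 0.000000, Gamma_pqq = -3.371873, Gamma_qpp = 0.000000, Gamma_qpq = 0.059314, Gamma_qqq = 0.000000; k1 = (1.186660, -0.740301, 1.847942, 0.104213)
  k2: at (p, q) = (0.918696, -0.611542), (dp/dtau, dq/dtau) = (1.279057, -0.735091); Gamma_ppp = 0.000000, Gamma_ppq = 0.000000, Gamma_pqq = -3.383739, Gamma_qpp = 0.000000, Gamma_qpq = 0.059106, Gamma_qqq = 0.000000; k2 = (1.279057, -0.735091, 1.828432, 0.111146)
  k3: at (p, q) = (0.923316, -0.611282), (dp/dtau, dq/dtau) = (1.278081, -0.734744); Gamma_ppp = 0.000000, Gamma_ppq = 0.000000, Gamma_pqq = -3.384663, Gamma_qpp = 0.000000, Gamma_qpq = 0.059090, Gamma_qqq = 0.000000; k3 = (1.278081, -0.734744, 1.827206, 0.110979)
  k4: at (p, q) = (0.987171, -0.648002), (dp/dtau, dq/dtau) = (1.369380, -0.729203); Gamma_ppp = 0.000000, Gamma_ppq = 0.000000, Gamma_pqq = -3.397434, Gamma_qpp = 0.000000, Gamma_qpq = 0.058868, Gamma_qqq = 0.000000; k4 = (1.369380, -0.729203, 1.806544, 0.117566)
  Y <- Y + (h/6)(k1 + 2k2 + 2k3 + k4): p = 0.9872, q = -0.6480, dp/dtau = 1.3694, dq/dtau = -0.7292
step 3:
  k1: at (p, q) = (0.987202, -0.648014), (dp/dtau, dq/dtau) = (1.369422, -0.729201); Gamma_ppp = 0.000000, Gamma_ppq = 0.000000, Gamma_pqq = -3.397440, Gamma_qpp = 0.000000, Gamma_qpq = 0.058868, Gamma_qqq = 0.000000; k1 = (1.369422, -0.729201, 1.806534, 0.117569)
  k2: at (p, q) = (1.055673, -0.684474), (dp/dtau, dq/dtau) = (1.459749, -0.723322); Gamma_ppp = 0.000000, Gamma_ppq = 0.000000, Gamma_pqq = -3.411135, Gamma_qpp = 0.000000, Gamma_qpq = 0.058632, Gamma_qqq = 0.000000; k2 = (1.459749, -0.723322, 1.784690, 0.123814)
  k3: at (p, q) = (1.060189, -0.684180), (dp/dtau, dq/dtau) = (1.458657, -0.723010); Gamma_ppp = 0.000000, Gamma_ppq = 0.000000, Gamma_pqq = -3.412038, Gamma_qpp = 0.000000, Gamma_qpq = 0.058616, Gamma_qqq = 0.000000; k3 = (1.458657, -0.723010, 1.783621, 0.123636)
  k4: at (p, q) = (1.133068, -0.720315), (dp/dtau, dq/dtau) = (1.547785, -0.716837); Gamma_ppp = 0.000000, Gamma_ppq = 0.000000, Gamma_pqq = -3.426614, Gamma_qpp = 0.000000, Gamma_qpq = 0.058367, Gamma_qqq = 0.000000; k4 = (1.547785, -0.716837, 1.760785, 0.129517)
  Y <- Y + (h/6)(k1 + 2k2 + 2k3 + k4): p = 1.1331, q = -0.7203, dp/dtau = 1.5478, dq/dtau = -0.7168
step 4:
  k1: at (p, q) = (1.133102, -0.720325), (dp/dtau, dq/dtau) = (1.547821, -0.716834); Gamma_ppp = 0.000000, Gamma_ppq = 0.000000, Gamma_pqq = -3.426620, Gamma_qpp = 0.000000, Gamma_qpq = 0.058367, Gamma_qqq = 0.000000; k1 = (1.547821, -0.716834, 1.760774, 0.129519)
  k2: at (p, q) = (1.210493, -0.756167), (dp/dtau, dq/dtau) = (1.635860, -0.710358); Gamma_ppp = 0.000000, Gamma_ppq = 0.000000, Gamma_pqq = -3.442099, Gamma_qpp = 0.000000, Gamma_qpq = 0.058104, Gamma_qqq = 0.000000; k2 = (1.635860, -0.710358, 1.736915, 0.135039)
  k3: at (p, q) = (1.214895, -0.755843), (dp/dtau, dq/dtau) = (1.634667, -0.710082); Gamma_ppp = 0.000000, Gamma_ppq = 0.000000, Gamma_pqq = -3.442979, Gamma_qpp = 0.000000, Gamma_qpq = 0.058089, Gamma_qqq = 0.000000; k3 = (1.634667, -0.710082, 1.736009, 0.134854)
  k4: at (p, q) = (1.296569, -0.791333), (dp/dtau, dq/dtau) = (1.721422, -0.703349); Gamma_ppp = 0.000000, Gamma_ppq = 0.000000, Gamma_pqq = -3.459314, Gamma_qpp = 0.000000, Gamma_qpq = 0.057815, Gamma_qqq = 0.000000; k4 = (1.721422, -0.703349, 1.711322, 0.140000)
  Y <- Y + (h/6)(k1 + 2k2 + 2k3 + k4): p = 1.2966, q = -0.7913, dp/dtau = 1.7215, dq/dtau = -0.7033


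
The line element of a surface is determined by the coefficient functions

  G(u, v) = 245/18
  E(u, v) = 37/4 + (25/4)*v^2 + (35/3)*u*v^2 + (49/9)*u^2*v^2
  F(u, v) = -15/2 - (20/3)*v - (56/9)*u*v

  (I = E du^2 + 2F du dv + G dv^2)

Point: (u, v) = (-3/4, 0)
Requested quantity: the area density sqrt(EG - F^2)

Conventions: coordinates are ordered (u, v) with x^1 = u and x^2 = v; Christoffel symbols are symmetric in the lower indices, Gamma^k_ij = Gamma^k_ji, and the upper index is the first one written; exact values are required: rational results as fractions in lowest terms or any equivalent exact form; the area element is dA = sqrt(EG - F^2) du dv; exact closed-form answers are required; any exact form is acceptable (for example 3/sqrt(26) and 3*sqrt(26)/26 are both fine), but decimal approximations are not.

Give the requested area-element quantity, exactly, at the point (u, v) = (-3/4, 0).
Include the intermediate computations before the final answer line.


E = 37/4, F = -15/2, G = 245/18; EG - F^2 = 5015/72

Answer: sqrt(EG - F^2) = sqrt(10030)/12


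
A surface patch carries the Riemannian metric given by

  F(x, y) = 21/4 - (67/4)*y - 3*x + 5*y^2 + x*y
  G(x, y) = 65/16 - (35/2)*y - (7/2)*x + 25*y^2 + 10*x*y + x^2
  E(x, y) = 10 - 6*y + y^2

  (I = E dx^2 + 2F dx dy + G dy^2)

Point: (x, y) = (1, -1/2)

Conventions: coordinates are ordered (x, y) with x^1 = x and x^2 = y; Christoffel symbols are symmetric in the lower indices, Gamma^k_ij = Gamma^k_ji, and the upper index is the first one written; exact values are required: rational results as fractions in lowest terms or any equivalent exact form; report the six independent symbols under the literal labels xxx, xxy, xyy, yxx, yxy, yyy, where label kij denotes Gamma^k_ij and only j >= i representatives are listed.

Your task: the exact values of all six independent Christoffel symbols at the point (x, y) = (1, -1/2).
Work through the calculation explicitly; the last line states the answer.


E = 53/4, F = 91/8, G = 185/16 at the point
E_x = 0, E_y = -7, F_x = -7/2, F_y = -83/4, G_x = -13/2, G_y = -65/2
EG - F^2 = 381/16;  g^inv = (16/381) * [[185/16, -91/8], [-91/8, 53/4]]
first-kind symbols [ij,l] = (1/2)(d_i g_jl + d_j g_il - d_l g_ij): [xx,x] = E_x/2 = 0, [xx,y] = F_x - E_y/2 = 0, [xy,x] = E_y/2 = -7/2, [xy,y] = G_x/2 = -13/4, [yy,x] = F_y - G_x/2 = -35/2, [yy,y] = G_y/2 = -65/4
Gamma^x_ij = (G*[ij,x] - F*[ij,y])/(EG - F^2), Gamma^y_ij = (E*[ij,y] - F*[ij,x])/(EG - F^2)

Answer: Gamma_xxx = 0, Gamma_xxy = -56/381, Gamma_xyy = -280/381, Gamma_yxx = 0, Gamma_yxy = -52/381, Gamma_yyy = -260/381


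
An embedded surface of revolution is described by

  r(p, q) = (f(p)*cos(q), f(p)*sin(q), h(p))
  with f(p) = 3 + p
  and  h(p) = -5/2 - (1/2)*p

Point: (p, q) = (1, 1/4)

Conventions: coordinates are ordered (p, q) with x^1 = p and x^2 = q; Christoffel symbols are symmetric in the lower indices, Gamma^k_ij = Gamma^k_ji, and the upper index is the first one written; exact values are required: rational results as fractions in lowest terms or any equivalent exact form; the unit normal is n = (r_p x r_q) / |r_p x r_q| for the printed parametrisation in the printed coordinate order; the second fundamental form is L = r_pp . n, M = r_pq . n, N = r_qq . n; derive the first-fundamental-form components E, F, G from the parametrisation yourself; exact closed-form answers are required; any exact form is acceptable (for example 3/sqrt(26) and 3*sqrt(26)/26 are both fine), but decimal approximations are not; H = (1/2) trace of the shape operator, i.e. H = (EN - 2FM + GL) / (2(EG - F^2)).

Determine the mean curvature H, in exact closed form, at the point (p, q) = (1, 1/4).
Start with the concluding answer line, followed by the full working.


Answer: H = -sqrt(5)/40

f = 4, f' = 1, f'' = 0, h' = -1/2, h'' = 0
E = 5/4, F = 0, G = 16; answer radicand W^2 = 5/4
unnormalised second-form numerators: l = 0, m = 0, n = -2; L = l/sqrt(5/4), and similarly M = m/sqrt(W^2), N = n/sqrt(W^2)
H = (E*n - 2*F*m + G*l) / (2*(EG - F^2)*sqrt(W^2)); E*n - 2*F*m + G*l = -5/2, EG - F^2 = 20, so H = (-1/16)/sqrt(5/4)


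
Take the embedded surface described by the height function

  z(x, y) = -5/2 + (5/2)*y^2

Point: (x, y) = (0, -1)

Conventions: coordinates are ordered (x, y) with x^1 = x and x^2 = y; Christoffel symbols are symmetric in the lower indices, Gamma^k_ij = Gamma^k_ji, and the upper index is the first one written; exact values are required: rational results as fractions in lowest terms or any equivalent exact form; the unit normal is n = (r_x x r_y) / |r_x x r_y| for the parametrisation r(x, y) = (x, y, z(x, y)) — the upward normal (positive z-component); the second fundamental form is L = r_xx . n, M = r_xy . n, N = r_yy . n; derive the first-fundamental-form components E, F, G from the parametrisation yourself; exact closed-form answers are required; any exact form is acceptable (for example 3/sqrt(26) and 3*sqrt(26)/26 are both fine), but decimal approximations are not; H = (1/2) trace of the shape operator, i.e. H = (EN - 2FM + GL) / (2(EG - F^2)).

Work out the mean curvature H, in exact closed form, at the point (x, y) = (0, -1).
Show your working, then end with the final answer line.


z_x = 0, z_y = -5, z_xx = 0, z_xy = 0, z_yy = 5
E = 1, F = 0, G = 26; answer radicand W^2 = 26
unnormalised second-form numerators: l = 0, m = 0, n = 5; L = l/sqrt(26), and similarly M = m/sqrt(W^2), N = n/sqrt(W^2)
H = (E*n - 2*F*m + G*l) / (2*(EG - F^2)*sqrt(W^2)); E*n - 2*F*m + G*l = 5, EG - F^2 = 26, so H = (5/52)/sqrt(26)

Answer: H = 5*sqrt(26)/1352


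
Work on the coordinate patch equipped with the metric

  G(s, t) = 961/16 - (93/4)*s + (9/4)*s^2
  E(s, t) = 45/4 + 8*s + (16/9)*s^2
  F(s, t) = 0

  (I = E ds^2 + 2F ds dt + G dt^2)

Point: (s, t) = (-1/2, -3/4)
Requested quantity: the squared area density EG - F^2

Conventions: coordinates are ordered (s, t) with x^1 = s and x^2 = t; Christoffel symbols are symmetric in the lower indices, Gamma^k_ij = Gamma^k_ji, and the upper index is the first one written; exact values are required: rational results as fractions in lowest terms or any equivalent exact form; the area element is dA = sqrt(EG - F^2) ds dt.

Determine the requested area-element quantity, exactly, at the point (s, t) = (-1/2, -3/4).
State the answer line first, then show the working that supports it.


Answer: EG - F^2 = 80053/144

E = 277/36, F = 0, G = 289/4; EG - F^2 = 80053/144


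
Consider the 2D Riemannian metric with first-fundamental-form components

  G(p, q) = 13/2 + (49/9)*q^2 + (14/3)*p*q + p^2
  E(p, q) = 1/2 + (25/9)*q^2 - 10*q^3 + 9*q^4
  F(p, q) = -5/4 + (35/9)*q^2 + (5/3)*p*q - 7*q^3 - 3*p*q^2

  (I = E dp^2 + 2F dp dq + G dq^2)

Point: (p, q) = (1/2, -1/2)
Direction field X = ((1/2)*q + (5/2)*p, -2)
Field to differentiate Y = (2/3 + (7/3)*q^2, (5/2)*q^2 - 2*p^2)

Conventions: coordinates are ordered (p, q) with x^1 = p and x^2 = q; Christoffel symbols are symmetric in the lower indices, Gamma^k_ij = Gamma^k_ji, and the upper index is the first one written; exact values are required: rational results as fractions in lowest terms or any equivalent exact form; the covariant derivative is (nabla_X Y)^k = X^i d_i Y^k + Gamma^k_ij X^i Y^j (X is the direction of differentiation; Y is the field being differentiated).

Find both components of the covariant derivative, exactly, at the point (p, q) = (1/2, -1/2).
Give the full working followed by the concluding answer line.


E = 433/144, F = -7/36, G = 125/18 at the point
E_p = 0, E_q = -133/9, F_p = -19/12, F_q = -245/36, G_p = -4/3, G_q = -28/9
EG - F^2 = 667/32;  g^inv = (32/667) * [[125/18, 7/36], [7/36, 433/144]]
first-kind symbols [ij,l] = (1/2)(d_i g_jl + d_j g_il - d_l g_ij): [pp,p] = E_p/2 = 0, [pp,q] = F_p - E_q/2 = 209/36, [pq,p] = E_q/2 = -133/18, [pq,q] = G_p/2 = -2/3, [qq,p] = F_q - G_p/2 = -221/36, [qq,q] = G_q/2 = -14/9
Gamma^p_ij = (G*[ij,p] - F*[ij,q])/(EG - F^2), Gamma^q_ij = (E*[ij,q] - F*[ij,p])/(EG - F^2)
Gamma_ppp = 2926/54027, Gamma_ppq = -133336/54027, Gamma_pqq = -111284/54027, Gamma_qpp = 90497/108054, Gamma_qpq = -8920/54027, Gamma_qqq = -15218/54027
X = (1, -2), Y = (5/4, 1/8) at the point

Answer: (nabla_X Y)^p = 44465/4002, (nabla_X Y)^q = 72187/16008


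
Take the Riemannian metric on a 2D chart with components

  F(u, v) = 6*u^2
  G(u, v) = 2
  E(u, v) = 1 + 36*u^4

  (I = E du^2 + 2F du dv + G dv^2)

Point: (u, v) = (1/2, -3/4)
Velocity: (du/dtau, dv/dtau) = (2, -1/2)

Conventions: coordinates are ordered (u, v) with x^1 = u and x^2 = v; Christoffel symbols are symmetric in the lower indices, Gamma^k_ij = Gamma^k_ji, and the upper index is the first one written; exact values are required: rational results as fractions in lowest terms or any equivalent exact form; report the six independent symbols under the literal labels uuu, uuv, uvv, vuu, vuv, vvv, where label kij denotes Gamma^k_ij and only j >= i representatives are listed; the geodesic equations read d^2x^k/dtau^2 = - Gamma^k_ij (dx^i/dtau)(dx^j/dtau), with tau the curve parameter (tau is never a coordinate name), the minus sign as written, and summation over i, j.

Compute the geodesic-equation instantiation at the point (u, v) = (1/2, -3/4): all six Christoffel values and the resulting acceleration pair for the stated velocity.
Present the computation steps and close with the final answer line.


E = 13/4, F = 3/2, G = 2 at the point
E_u = 18, E_v = 0, F_u = 6, F_v = 0, G_u = 0, G_v = 0
EG - F^2 = 17/4;  g^inv = (4/17) * [[2, -3/2], [-3/2, 13/4]]
first-kind symbols [ij,l] = (1/2)(d_i g_jl + d_j g_il - d_l g_ij): [uu,u] = E_u/2 = 9, [uu,v] = F_u - E_v/2 = 6, [uv,u] = E_v/2 = 0, [uv,v] = G_u/2 = 0, [vv,u] = F_v - G_u/2 = 0, [vv,v] = G_v/2 = 0
Gamma^u_ij = (G*[ij,u] - F*[ij,v])/(EG - F^2), Gamma^v_ij = (E*[ij,v] - F*[ij,u])/(EG - F^2)
Gamma_uuu = 36/17, Gamma_uuv = 0, Gamma_uvv = 0, Gamma_vuu = 24/17, Gamma_vuv = 0, Gamma_vvv = 0
d^2u/dtau^2 = -(Gamma_uuu*(2)^2 + 2*Gamma_uuv*(2)*(-1/2) + Gamma_uvv*(-1/2)^2) = -144/17
d^2v/dtau^2 = -(Gamma_vuu*(2)^2 + 2*Gamma_vuv*(2)*(-1/2) + Gamma_vvv*(-1/2)^2) = -96/17

Answer: Gamma_uuu = 36/17, Gamma_uuv = 0, Gamma_uvv = 0, Gamma_vuu = 24/17, Gamma_vuv = 0, Gamma_vvv = 0; accelerations (d^2u/dtau^2, d^2v/dtau^2) = (-144/17, -96/17)


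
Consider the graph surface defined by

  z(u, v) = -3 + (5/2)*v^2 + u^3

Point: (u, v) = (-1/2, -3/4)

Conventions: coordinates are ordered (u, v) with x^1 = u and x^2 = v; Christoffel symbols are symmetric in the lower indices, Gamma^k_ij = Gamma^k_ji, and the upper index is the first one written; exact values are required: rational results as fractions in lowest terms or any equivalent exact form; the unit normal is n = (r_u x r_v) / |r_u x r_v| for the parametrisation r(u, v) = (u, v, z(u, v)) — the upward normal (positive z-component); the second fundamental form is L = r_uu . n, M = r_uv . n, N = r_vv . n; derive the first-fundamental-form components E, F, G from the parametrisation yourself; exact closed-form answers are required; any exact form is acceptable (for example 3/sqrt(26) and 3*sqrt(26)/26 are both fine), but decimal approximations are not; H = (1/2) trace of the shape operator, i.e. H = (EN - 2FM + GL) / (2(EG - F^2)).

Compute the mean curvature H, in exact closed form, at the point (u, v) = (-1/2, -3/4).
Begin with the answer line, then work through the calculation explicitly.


Answer: H = -299*sqrt(10)/3125

z_u = 3/4, z_v = -15/4, z_uu = -3, z_uv = 0, z_vv = 5
E = 25/16, F = -45/16, G = 241/16; answer radicand W^2 = 125/8
unnormalised second-form numerators: l = -3, m = 0, n = 5; L = l/sqrt(125/8), and similarly M = m/sqrt(W^2), N = n/sqrt(W^2)
H = (E*n - 2*F*m + G*l) / (2*(EG - F^2)*sqrt(W^2)); E*n - 2*F*m + G*l = -299/8, EG - F^2 = 125/8, so H = (-299/250)/sqrt(125/8)


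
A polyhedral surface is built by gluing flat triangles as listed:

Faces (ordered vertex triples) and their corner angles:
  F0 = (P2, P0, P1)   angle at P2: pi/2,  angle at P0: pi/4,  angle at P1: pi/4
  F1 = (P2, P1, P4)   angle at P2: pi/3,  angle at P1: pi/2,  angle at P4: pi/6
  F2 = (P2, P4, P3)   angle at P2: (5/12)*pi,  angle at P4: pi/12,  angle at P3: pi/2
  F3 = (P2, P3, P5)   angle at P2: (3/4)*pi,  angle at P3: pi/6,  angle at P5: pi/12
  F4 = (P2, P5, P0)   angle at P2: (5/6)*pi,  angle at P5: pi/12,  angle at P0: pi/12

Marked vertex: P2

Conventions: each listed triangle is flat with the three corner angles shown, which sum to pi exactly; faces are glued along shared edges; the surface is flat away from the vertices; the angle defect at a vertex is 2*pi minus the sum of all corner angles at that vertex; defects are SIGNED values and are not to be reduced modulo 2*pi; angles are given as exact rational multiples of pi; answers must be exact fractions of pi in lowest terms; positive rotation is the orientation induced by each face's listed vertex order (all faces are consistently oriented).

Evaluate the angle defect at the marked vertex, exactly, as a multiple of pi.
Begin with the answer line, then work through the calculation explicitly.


Answer: defect(P2) = (-5/6)*pi

Sum of corner angles at P2: (17/6)*pi
defect = 2*pi - (17/6)*pi


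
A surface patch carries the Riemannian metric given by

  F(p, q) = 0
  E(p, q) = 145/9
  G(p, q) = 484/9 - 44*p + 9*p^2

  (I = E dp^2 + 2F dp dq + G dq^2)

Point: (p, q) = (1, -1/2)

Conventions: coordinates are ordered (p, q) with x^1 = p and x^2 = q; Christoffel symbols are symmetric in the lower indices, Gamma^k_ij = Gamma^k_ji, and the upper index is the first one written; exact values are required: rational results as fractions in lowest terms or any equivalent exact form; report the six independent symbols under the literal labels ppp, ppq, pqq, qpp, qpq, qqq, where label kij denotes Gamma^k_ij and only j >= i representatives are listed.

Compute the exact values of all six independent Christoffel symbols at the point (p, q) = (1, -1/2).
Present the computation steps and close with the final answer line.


E = 145/9, F = 0, G = 169/9 at the point
E_p = 0, E_q = 0, F_p = 0, F_q = 0, G_p = -26, G_q = 0
EG - F^2 = 24505/81;  g^inv = (81/24505) * [[169/9, 0], [0, 145/9]]
first-kind symbols [ij,l] = (1/2)(d_i g_jl + d_j g_il - d_l g_ij): [pp,p] = E_p/2 = 0, [pp,q] = F_p - E_q/2 = 0, [pq,p] = E_q/2 = 0, [pq,q] = G_p/2 = -13, [qq,p] = F_q - G_p/2 = 13, [qq,q] = G_q/2 = 0
Gamma^p_ij = (G*[ij,p] - F*[ij,q])/(EG - F^2), Gamma^q_ij = (E*[ij,q] - F*[ij,p])/(EG - F^2)

Answer: Gamma_ppp = 0, Gamma_ppq = 0, Gamma_pqq = 117/145, Gamma_qpp = 0, Gamma_qpq = -9/13, Gamma_qqq = 0


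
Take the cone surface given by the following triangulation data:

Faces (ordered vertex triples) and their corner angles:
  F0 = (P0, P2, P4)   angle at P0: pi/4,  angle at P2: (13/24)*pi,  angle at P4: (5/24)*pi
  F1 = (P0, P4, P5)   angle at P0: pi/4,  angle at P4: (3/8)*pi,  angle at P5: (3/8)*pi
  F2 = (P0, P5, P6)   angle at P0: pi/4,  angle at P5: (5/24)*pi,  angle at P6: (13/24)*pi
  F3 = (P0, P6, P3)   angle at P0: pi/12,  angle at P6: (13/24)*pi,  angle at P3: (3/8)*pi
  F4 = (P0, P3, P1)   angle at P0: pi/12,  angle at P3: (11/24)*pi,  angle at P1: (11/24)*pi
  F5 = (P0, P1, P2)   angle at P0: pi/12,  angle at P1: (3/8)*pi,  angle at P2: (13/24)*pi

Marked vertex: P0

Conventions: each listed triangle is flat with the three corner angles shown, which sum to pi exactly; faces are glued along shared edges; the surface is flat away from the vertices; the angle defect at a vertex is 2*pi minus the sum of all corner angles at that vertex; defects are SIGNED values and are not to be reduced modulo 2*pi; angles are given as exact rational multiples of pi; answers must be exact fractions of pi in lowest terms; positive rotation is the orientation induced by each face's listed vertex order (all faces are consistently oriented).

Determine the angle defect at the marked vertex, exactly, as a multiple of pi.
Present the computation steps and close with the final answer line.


Sum of corner angles at P0: pi
defect = 2*pi - pi

Answer: defect(P0) = pi


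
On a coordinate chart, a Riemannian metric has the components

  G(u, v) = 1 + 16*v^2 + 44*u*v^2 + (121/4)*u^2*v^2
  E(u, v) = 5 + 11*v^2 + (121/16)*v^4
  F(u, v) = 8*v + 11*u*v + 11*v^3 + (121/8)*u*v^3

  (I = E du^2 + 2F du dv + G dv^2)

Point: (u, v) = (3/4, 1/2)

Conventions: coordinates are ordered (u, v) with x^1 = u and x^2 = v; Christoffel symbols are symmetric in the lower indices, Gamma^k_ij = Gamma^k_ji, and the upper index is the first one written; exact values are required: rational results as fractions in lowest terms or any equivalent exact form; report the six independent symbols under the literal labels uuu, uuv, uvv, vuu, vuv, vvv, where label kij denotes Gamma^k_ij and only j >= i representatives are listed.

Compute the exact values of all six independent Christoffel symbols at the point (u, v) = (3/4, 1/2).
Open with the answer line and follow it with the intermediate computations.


Answer: Gamma_uuu = 0, Gamma_uuv = 946/3165, Gamma_uvv = 559/633, Gamma_vuu = 0, Gamma_vuv = 286/633, Gamma_vvv = 845/633

E = 2105/256, F = 2795/256, G = 4481/256 at the point
E_u = 0, E_v = 473/32, F_u = 473/64, F_v = 4225/128, G_u = 715/32, G_v = 4225/64
EG - F^2 = 3165/128;  g^inv = (128/3165) * [[4481/256, -2795/256], [-2795/256, 2105/256]]
first-kind symbols [ij,l] = (1/2)(d_i g_jl + d_j g_il - d_l g_ij): [uu,u] = E_u/2 = 0, [uu,v] = F_u - E_v/2 = 0, [uv,u] = E_v/2 = 473/64, [uv,v] = G_u/2 = 715/64, [vv,u] = F_v - G_u/2 = 2795/128, [vv,v] = G_v/2 = 4225/128
Gamma^u_ij = (G*[ij,u] - F*[ij,v])/(EG - F^2), Gamma^v_ij = (E*[ij,v] - F*[ij,u])/(EG - F^2)


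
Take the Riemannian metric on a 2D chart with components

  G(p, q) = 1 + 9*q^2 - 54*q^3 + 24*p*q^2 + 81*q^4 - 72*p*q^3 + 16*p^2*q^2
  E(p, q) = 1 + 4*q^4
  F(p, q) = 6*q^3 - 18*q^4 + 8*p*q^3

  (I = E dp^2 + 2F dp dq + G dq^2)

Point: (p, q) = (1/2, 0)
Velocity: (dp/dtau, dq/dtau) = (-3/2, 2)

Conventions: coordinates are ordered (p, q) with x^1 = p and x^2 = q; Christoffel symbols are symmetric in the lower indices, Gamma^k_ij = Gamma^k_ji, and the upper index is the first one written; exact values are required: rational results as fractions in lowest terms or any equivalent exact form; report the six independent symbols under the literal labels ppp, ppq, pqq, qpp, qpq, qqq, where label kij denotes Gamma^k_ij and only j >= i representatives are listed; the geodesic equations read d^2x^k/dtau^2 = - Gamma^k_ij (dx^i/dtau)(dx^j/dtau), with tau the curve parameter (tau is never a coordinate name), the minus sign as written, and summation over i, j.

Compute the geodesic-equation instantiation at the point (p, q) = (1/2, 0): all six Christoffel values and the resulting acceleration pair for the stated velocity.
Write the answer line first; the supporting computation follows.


Answer: Gamma_ppp = 0, Gamma_ppq = 0, Gamma_pqq = 0, Gamma_qpp = 0, Gamma_qpq = 0, Gamma_qqq = 0; accelerations (d^2p/dtau^2, d^2q/dtau^2) = (0, 0)

E = 1, F = 0, G = 1 at the point
E_p = 0, E_q = 0, F_p = 0, F_q = 0, G_p = 0, G_q = 0
EG - F^2 = 1;  g^inv = (1) * [[1, 0], [0, 1]]
first-kind symbols [ij,l] = (1/2)(d_i g_jl + d_j g_il - d_l g_ij): [pp,p] = E_p/2 = 0, [pp,q] = F_p - E_q/2 = 0, [pq,p] = E_q/2 = 0, [pq,q] = G_p/2 = 0, [qq,p] = F_q - G_p/2 = 0, [qq,q] = G_q/2 = 0
Gamma^p_ij = (G*[ij,p] - F*[ij,q])/(EG - F^2), Gamma^q_ij = (E*[ij,q] - F*[ij,p])/(EG - F^2)
Gamma_ppp = 0, Gamma_ppq = 0, Gamma_pqq = 0, Gamma_qpp = 0, Gamma_qpq = 0, Gamma_qqq = 0
d^2p/dtau^2 = -(Gamma_ppp*(-3/2)^2 + 2*Gamma_ppq*(-3/2)*(2) + Gamma_pqq*(2)^2) = 0
d^2q/dtau^2 = -(Gamma_qpp*(-3/2)^2 + 2*Gamma_qpq*(-3/2)*(2) + Gamma_qqq*(2)^2) = 0


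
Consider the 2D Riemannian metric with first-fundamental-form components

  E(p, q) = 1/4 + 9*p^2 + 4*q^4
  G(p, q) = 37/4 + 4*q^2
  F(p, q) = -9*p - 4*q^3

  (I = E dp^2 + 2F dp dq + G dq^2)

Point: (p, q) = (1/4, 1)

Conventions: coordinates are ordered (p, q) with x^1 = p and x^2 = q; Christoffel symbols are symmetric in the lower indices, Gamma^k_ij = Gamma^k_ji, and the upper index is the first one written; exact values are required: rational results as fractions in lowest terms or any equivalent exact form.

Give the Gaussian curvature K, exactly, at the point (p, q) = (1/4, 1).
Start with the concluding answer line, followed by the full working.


Answer: K = -534016/833187

E = 77/16, F = -25/4, G = 53/4, EG - F^2 = 1581/64 at the point
E_p = 9/2, E_q = 16, F_p = -9, F_q = -12, G_p = 0, G_q = 8
E_qq = 48, F_pq = 0, G_pp = 0
Apply the Brioschi formula K = (det M1 - det M2)/(EG - F^2)^2 over the derivative matrices of E, F, G.
M1 = [[-E_qq/2 + F_pq - G_pp/2, E_p/2, F_p - E_q/2], [F_q - G_p/2, E, F], [G_q/2, F, G]] = [[-24, 9/4, -17], [-12, 77/16, -25/4], [4, -25/4, 53/4]]; det M1 = -9913/8
M2 = [[0, E_q/2, G_p/2], [E_q/2, E, F], [G_p/2, F, G]] = [[0, 8, 0], [8, 77/16, -25/4], [0, -25/4, 53/4]]; det M2 = -848
det M1 - det M2 = -3129/8; K = -3129/8 / (1581/64)^2 = -534016/833187


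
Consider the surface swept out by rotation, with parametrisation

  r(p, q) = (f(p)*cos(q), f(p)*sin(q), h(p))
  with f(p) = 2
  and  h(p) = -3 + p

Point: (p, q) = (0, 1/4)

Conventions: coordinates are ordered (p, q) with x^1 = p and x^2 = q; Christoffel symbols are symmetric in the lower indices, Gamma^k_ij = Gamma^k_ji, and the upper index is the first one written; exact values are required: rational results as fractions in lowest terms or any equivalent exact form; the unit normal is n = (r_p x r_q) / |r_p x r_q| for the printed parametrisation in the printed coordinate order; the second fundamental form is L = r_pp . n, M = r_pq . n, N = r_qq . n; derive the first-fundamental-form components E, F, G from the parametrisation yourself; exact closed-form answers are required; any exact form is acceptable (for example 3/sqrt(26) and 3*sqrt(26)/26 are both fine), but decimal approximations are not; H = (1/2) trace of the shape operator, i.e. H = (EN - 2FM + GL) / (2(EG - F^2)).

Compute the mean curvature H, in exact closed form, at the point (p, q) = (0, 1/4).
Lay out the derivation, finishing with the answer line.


f = 2, f' = 0, f'' = 0, h' = 1, h'' = 0
E = 1, F = 0, G = 4; answer radicand W^2 = 1
unnormalised second-form numerators: l = 0, m = 0, n = 2; L = l/sqrt(1), and similarly M = m/sqrt(W^2), N = n/sqrt(W^2)
H = (E*n - 2*F*m + G*l) / (2*(EG - F^2)*sqrt(W^2)); E*n - 2*F*m + G*l = 2, EG - F^2 = 4, so H = (1/4)/sqrt(1)

Answer: H = 1/4


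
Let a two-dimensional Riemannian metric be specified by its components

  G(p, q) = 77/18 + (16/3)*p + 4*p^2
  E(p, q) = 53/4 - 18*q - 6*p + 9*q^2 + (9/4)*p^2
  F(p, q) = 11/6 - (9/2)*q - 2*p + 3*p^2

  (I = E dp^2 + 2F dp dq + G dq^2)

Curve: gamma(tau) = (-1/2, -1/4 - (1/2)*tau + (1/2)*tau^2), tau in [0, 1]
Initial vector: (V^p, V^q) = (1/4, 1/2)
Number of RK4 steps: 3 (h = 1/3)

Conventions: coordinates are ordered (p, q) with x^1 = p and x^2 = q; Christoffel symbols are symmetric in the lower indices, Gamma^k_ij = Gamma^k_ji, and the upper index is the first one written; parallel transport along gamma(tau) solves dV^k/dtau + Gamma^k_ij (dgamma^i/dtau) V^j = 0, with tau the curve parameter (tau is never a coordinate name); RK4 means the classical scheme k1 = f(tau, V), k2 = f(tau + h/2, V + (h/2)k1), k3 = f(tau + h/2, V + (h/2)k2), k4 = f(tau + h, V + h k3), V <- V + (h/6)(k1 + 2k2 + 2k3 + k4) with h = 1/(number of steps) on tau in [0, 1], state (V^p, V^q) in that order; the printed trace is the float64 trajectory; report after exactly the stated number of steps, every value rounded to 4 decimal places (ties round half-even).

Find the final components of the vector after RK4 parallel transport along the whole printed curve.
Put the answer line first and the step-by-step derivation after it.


Answer: V^p = 0.2500, V^q = 0.5000

gamma'(tau) = (0, -1/2 + tau); f(tau, V)^k = -Gamma^k_ij(gamma(tau)) gamma'^i(tau) V^j; h = 1/3; intermediate values shown to 6 dp
curve data and Christoffel symbols at the stage parameters:
  tau = 0.000000: gamma = (-0.500000, -0.250000), gamma' = (0.000000, -0.500000); Gamma_ppp = -1.150166, Gamma_ppq = -0.930306, Gamma_pqq = -0.386005, Gamma_qpp = 4.467587, Gamma_qpq = 1.932840, Gamma_qqq = 0.696041
  tau = 0.166667: gamma = (-0.500000, -0.319444), gamma' = (0.000000, -0.333333); Gamma_ppp = -1.254459, Gamma_ppq = -0.951574, Gamma_pqq = -0.373679, Gamma_qpp = 5.045142, Gamma_qpq = 2.085074, Gamma_qqq = 0.718537
  tau = 0.333333: gamma = (-0.500000, -0.361111), gamma' = (0.000000, -0.166667); Gamma_ppp = -1.318454, Gamma_ppq = -0.963300, Gamma_pqq = -0.366504, Gamma_qpp = 5.406490, Gamma_qpq = 2.176796, Gamma_qqq = 0.731059
  tau = 0.500000: gamma = (-0.500000, -0.375000), gamma' = (0.000000, 0.000000); Gamma_ppp = -1.339996, Gamma_ppq = -0.967044, Gamma_pqq = -0.364149, Gamma_qpp = 5.529406, Gamma_qpq = 2.207411, Gamma_qqq = 0.735077
  tau = 0.666667: gamma = (-0.500000, -0.361111), gamma' = (0.000000, 0.166667); Gamma_ppp = -1.318454, Gamma_ppq = -0.963300, Gamma_pqq = -0.366504, Gamma_qpp = 5.406490, Gamma_qpq = 2.176796, Gamma_qqq = 0.731059
  tau = 0.833333: gamma = (-0.500000, -0.319444), gamma' = (0.000000, 0.333333); Gamma_ppp = -1.254459, Gamma_ppq = -0.951574, Gamma_pqq = -0.373679, Gamma_qpp = 5.045142, Gamma_qpq = 2.085074, Gamma_qqq = 0.718537
  tau = 1.000000: gamma = (-0.500000, -0.250000), gamma' = (0.000000, 0.500000); Gamma_ppp = -1.150166, Gamma_ppq = -0.930306, Gamma_pqq = -0.386005, Gamma_qpp = 4.467587, Gamma_qpq = 1.932840, Gamma_qqq = 0.696041
step 0: V^p = 0.2500, V^q = 0.5000
step 1: k1 = (-0.212790, 0.415615), k2 = (-0.138957, 0.285454), k3 = (-0.140158, 0.288811), k4 = (-0.069059, 0.146402); V <- V + (h/6)(k1 + 2k2 + 2k3 + k4): V^p = 0.2033, V^q = 0.5950
step 2: k1 = (-0.068991, 0.146268), k2 = (0.000000, 0.000000), k3 = (0.000000, 0.000000), k4 = (0.068991, -0.146268); V <- V + (h/6)(k1 + 2k2 + 2k3 + k4): V^p = 0.2033, V^q = 0.5950
step 3: k1 = (0.068991, -0.146268), k2 = (0.139222, -0.285989), k3 = (0.140034, -0.288547), k4 = (0.212571, -0.415221); V <- V + (h/6)(k1 + 2k2 + 2k3 + k4): V^p = 0.2500, V^q = 0.5000
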